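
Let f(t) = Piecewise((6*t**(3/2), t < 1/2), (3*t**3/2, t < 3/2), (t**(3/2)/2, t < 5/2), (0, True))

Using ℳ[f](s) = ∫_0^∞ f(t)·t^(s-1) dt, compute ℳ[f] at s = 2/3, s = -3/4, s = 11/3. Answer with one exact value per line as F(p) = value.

F(2/3) = -27*2**(5/6)*3**(1/6)/104 - 9*2**(1/3)/352 + 9*2**(5/6)/26 + 75*2**(5/6)*5**(1/6)/104 + 243*2**(1/3)*3**(2/3)/352
F(-3/4) = 2**(1/4)*(-4*3**(3/4) - sqrt(2) + 4*5**(3/4) + 9*sqrt(2)*3**(1/4) + 48)/12
F(11/3) = -729*2**(5/6)*3**(1/6)/1984 - 9*2**(1/3)/5120 + 9*2**(5/6)/496 + 6561*2**(1/3)*3**(2/3)/5120 + 9375*2**(5/6)*5**(1/6)/1984

linearity at 1/2, 3/2 turns ℳ[f](s) into 3 summed integrals
for t in [0, 1/2): the term is ∫ 6*t**(3/2)·t^(s-1)
on [1/2, 3/2) integrate f = 3*t**3/2 against the kernel
segment [3/2, 5/2) carries t**(3/2)/2; integrate it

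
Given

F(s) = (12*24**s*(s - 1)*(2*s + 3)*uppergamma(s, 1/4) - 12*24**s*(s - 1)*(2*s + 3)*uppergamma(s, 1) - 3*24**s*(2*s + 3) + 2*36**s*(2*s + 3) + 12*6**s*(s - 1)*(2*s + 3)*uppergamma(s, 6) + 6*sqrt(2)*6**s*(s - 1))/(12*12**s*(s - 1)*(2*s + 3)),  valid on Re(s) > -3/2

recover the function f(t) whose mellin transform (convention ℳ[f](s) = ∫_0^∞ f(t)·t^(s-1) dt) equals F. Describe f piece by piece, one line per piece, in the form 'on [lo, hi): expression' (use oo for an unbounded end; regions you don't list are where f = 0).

cuts at 1/2, 2, 3: linearity sums the 4 kernel integrals
piece [0, 1/2): integrate t**(3/2) against the kernel
piece [1/2, 2): integrate exp(-t/2) against the kernel
segment 2 to 3 holds 1/(2*t); add its integral
segment 3 to ∞ holds exp(-2*t); add its integral

on [0, 1/2): t**(3/2)
on [1/2, 2): exp(-t/2)
on [2, 3): 1/(2*t)
on [3, oo): exp(-2*t)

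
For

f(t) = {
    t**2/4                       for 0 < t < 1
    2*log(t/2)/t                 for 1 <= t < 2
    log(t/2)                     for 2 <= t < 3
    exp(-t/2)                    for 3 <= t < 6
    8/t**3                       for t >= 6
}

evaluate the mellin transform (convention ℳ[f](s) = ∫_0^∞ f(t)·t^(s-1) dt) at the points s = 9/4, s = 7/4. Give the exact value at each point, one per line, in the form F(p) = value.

F(9/4) = -16*3**(1/4)/9 - 3584*2**(1/4)/2025 - 4*2**(1/4)*uppergamma(9/4, 3) + 569/425 + 16*6**(1/4)/9 + log(2**(8/5 - 4*3**(1/4))*3**(4*3**(1/4))) + 4*2**(1/4)*uppergamma(9/4, 3/2)
F(7/4) = -1280*2**(3/4)/441 - 48*3**(3/4)/49 - 2*2**(3/4)*uppergamma(7/4, 3) + 8*6**(3/4)/45 + 2*2**(3/4)*uppergamma(7/4, 3/2) + log(2**(8/3 - 12*3**(3/4)/7)*3**(12*3**(3/4)/7)) + 163/45

invert the common scale on t to get t**2 on [0, 1/2); log(t)/t on [1/2, 1); log(t) on [1, 3/2); …
along the cuts 1, 2, 3, 6, ℳ[f](s) splits into 5 integrals
piece [0, 1): integrate t**2/4 against the kernel
the [1, 2) slice contributes ∫ 2*log(t/2)/t·t^(s-1) dt
piece [2, 3): integrate log(t/2) against the kernel
the [3, 6) slice contributes ∫ exp(-t/2)·t^(s-1) dt
segment 6 to ∞ holds 8/t**3; add its integral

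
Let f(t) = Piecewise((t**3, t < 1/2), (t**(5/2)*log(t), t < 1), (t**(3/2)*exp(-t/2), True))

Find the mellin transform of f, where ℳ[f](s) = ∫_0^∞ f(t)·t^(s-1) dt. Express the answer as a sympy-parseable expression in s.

the shared t-power comes off first: t**2 on [0, 1/2); t**(3/2)*log(t) on [1/2, 1); sqrt(t)*exp(-t/2) on [1, ∞)
strip the shared t-power: t**(3/2) on [0, 1/2); t*log(t) on [1/2, 1); exp(-t/2) on [1, ∞)
the 3 pieces separated at 1/2, 1 each add one integral
between 0 and 1/2 the integrand is t**3·t^(s-1)
∫ over [1/2, 1) of t**(5/2)*log(t)·t^(s-1) joins the sum
the [1, ∞) slice contributes ∫ t**(3/2)*exp(-t/2)·t^(s-1) dt

2**(-s - 7/2)*(2**(s + 11/2)*(-s - 3) + 2**(2*s + 5)*(s + 3)*(8*s + (2*s + 3)**2 + 16)*uppergamma(s + 3/2, 1/2) + 8*s + 4*(s + 3)*(2*s + 3)*log(2) + 8*(s + 3)*log(2) + sqrt(2)*(8*s + (2*s + 3)**2 + 16) + 24)/((s + 3)*(8*s + (2*s + 3)**2 + 16))
  Re(s) > -3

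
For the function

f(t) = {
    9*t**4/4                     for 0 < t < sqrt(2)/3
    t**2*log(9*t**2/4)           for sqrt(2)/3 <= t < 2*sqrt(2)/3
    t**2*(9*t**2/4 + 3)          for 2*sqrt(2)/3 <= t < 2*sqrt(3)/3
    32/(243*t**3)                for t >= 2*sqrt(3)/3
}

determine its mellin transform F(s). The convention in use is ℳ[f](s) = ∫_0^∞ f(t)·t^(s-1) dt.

2**(s/2)*(360*2**s*(3 - s)*(s + 2)**2 + 72*2**s*(s - 3)*(s + 2)*(s + 4)*log(2) - 432*2**s*(s - 3)*(s + 2) - 144*2**s*(s - 3)*(s + 4) + 648*6**(s/2)*(s - 3)*(s + 2)**2 + 648*6**(s/2)*(s - 3)*(s + 2) - 4*sqrt(3)*6**(s/2)*(s + 2)**2*(s + 4) + 9*(s - 3)*(s + 2)**2 + 18*(s - 3)*(s + 2)*(s + 4)*log(2) + 36*(s - 3)*(s + 4))/(81*3**s*(s - 3)*(s + 2)**2*(s + 4))
  -4 < Re(s) < 3

peel off the shared t-power: 9*t**2/4 on [0, sqrt(2)/3); log(9*t**2/4) on [sqrt(2)/3, 2*sqrt(2)/3); 9*t**2/4 + 3 on [2*sqrt(2)/3, 2*sqrt(3)/3); …
remove the common scale on t first: t**2 on [0, sqrt(2)/2); log(t**2) on [sqrt(2)/2, sqrt(2)); t**2 + 3 on [sqrt(2), sqrt(3)); …
remove the power substitution first: t on [0, 1/2); log(t) on [1/2, 2); t + 3 on [2, 3); …
along the cuts sqrt(2)/3, 2*sqrt(2)/3, 2*sqrt(3)/3, ℳ[f](s) splits into 4 integrals
segment 0 to sqrt(2)/3 holds 9*t**4/4; add its integral
between sqrt(2)/3 and 2*sqrt(2)/3 the integrand is t**2*log(9*t**2/4)·t^(s-1)
∫ t**2*(9*t**2/4 + 3)·t^(s-1) over [2*sqrt(2)/3, 2*sqrt(3)/3)
on [2*sqrt(3)/3, ∞): add ∫ 32/(243*t**3)·t^(s-1) dt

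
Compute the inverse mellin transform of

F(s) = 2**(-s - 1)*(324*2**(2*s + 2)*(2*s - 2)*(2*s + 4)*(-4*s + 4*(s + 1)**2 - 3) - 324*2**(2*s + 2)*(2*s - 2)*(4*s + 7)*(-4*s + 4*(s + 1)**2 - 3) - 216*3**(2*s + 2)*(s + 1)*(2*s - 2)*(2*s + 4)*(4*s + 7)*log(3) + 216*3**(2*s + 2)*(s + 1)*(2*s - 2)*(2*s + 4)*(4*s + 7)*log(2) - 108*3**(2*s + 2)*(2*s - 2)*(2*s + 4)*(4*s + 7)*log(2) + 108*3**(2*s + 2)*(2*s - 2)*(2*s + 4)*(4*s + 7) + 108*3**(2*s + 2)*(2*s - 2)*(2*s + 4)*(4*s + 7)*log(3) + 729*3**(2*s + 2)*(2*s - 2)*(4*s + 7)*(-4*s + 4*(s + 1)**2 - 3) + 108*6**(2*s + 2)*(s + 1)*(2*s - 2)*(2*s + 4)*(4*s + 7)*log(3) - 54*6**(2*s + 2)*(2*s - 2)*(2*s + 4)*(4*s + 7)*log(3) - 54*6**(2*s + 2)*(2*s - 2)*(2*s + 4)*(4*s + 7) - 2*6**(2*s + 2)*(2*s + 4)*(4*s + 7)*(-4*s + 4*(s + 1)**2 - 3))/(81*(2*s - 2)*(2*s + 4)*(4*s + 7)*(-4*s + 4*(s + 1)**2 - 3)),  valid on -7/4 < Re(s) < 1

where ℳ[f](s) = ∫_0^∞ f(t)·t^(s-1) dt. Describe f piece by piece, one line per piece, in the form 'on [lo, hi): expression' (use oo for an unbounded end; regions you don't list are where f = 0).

back out the shared t-power: 2**(1/4)*t**(3/4)/2 on [0, 2); t on [2, 9/2); sqrt(2)*log(sqrt(2)*sqrt(t)/2)/sqrt(t) on [9/2, 18); …
the common scale on t comes off first: t**(3/4) on [0, 1); 2*t on [1, 9/4); log(sqrt(t))/sqrt(t) on [9/4, 9); …
remove the power substitution first: t**(3/2) on [0, 1); 2*t**2 on [1, 3/2); log(t)/t on [3/2, 3); …
decompose at 2, 9/2, 18; ℳ[f](s) sums the 4 pieces' integrals
∫ 2**(1/4)*t**(7/4)/2·t^(s-1) over [0, 2)
over [2, 9/2), the kernel integral of t**2 enters the sum
segment [9/2, 18) carries sqrt(2)*sqrt(t)*log(sqrt(2)*sqrt(t)/2); integrate it
∫ 4/t·t^(s-1) over [18, ∞)

on [0, 2): 2**(1/4)*t**(7/4)/2
on [2, 9/2): t**2
on [9/2, 18): sqrt(2)*sqrt(t)*log(sqrt(2)*sqrt(t)/2)
on [18, oo): 4/t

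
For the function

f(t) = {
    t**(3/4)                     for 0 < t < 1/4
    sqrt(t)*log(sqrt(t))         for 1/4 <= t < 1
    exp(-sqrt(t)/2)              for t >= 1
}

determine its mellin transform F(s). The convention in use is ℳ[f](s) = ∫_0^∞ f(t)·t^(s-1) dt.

(2*2**(4*s)*(4*s + 3)*(4*s**2 + 4*s + 1)*uppergamma(2*s, 1/2) - 2*2**(2*s)*(4*s + 3) + s*(4*s + 3)*log(4) + 4*s + (4*s + 3)*log(2) + sqrt(2)*(4*s**2 + 4*s + 1) + 3)/(4**s*(4*s + 3)*(4*s**2 + 4*s + 1))
  Re(s) > -3/4

the power substitution comes off first: t**(3/2) on [0, 1/2); t*log(t) on [1/2, 1); exp(-t/2) on [1, ∞)
decompose at 1/4, 1; ℳ[f](s) sums the 3 pieces' integrals
[0, 1/4) adds the kernel integral of t**(3/4)
[1/4, 1) adds the kernel integral of sqrt(t)*log(sqrt(t))
∫ over [1, ∞) of exp(-sqrt(t)/2)·t^(s-1) joins the sum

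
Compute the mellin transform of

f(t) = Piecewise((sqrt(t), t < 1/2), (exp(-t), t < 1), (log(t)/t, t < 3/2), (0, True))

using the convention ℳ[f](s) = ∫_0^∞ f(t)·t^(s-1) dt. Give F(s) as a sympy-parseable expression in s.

integrate the 3 segments split at 1/2, 1, then add the results
on [0, 1/2): add ∫ sqrt(t)·t^(s-1) dt
piece [1/2, 1): integrate exp(-t) against the kernel
piece [1, 3/2): integrate log(t)/t against the kernel

(3*2**s*(2*s + 1)*(s**2 - 2*s + 1)*uppergamma(s, 1/2) - 3*2**s*(2*s + 1)*(s**2 - 2*s + 1)*uppergamma(s, 1) + 3*2**s*(2*s + 1) + 3**s*s*(2*s + 1)*(-2*log(2) + 2*log(3)) - 2*3**s*(2*s + 1) + 3**s*(2*s + 1)*(-2*log(3) + 2*log(2)) + 3*sqrt(2)*(s**2 - 2*s + 1))/(3*2**s*(2*s + 1)*(s**2 - 2*s + 1))
  Re(s) > -1/2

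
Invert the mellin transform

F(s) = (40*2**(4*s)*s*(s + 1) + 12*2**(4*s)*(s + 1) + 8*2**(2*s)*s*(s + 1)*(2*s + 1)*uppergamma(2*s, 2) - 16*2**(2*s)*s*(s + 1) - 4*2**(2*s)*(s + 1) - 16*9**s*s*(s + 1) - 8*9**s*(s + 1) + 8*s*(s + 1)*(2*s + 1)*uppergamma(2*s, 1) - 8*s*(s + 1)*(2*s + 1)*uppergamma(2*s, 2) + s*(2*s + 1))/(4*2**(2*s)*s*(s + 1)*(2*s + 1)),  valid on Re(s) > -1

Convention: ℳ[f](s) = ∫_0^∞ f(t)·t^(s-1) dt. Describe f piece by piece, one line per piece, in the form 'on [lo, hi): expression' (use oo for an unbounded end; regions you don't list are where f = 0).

invert the power substitution to get t**2 on [0, 1/2); exp(-2*t) on [1/2, 1); t + 1 on [1, 3/2); …
the 5 pieces separated at 1/4, 1, 9/4, 4 each add one integral
on [0, 1/4): add ∫ t·t^(s-1) dt
the [1/4, 1) slice contributes ∫ exp(-2*sqrt(t))·t^(s-1) dt
on [1, 9/4): add ∫ (sqrt(t) + 1)·t^(s-1) dt
the [9/4, 4) slice contributes ∫ (sqrt(t) + 3)·t^(s-1) dt
∫ over [4, ∞) of exp(-sqrt(t))·t^(s-1) joins the sum

on [0, 1/4): t
on [1/4, 1): exp(-2*sqrt(t))
on [1, 9/4): sqrt(t) + 1
on [9/4, 4): sqrt(t) + 3
on [4, oo): exp(-sqrt(t))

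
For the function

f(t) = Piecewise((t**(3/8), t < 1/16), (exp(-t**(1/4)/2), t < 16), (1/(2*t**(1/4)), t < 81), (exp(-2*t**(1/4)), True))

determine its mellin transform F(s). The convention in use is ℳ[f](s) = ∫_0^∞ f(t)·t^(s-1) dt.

the power substitution comes off first: t**(3/4) on [0, 1/4); exp(-sqrt(t)/2) on [1/4, 4); 1/(2*sqrt(t)) on [4, 9); …
the power substitution comes off first: t**(3/2) on [0, 1/2); exp(-t/2) on [1/2, 2); 1/(2*t) on [2, 3); …
f breaks at 1/16, 16, 81 into 4 integrals to sum
piece [0, 1/16): integrate t**(3/8) against the kernel
for t in [1/16, 16): the term is ∫ exp(-t**(1/4)/2)·t^(s-1)
∫ over [16, 81) of 1/(2*t**(1/4))·t^(s-1) joins the sum
∫ exp(-2*t**(1/4))·t^(s-1) over [81, ∞)

(2*1679616**s*(8*s + 3) + 12*331776**s*(4*s - 1)*(8*s + 3)*uppergamma(4*s, 1/4) - 12*331776**s*(4*s - 1)*(8*s + 3)*uppergamma(4*s, 1) - 3*331776**s*(8*s + 3) + 12*6**(4*s)*(4*s - 1)*(8*s + 3)*uppergamma(4*s, 6) + 6*sqrt(2)*6**(4*s)*(4*s - 1))/(3*20736**s*(4*s - 1)*(8*s + 3))
  Re(s) > -3/8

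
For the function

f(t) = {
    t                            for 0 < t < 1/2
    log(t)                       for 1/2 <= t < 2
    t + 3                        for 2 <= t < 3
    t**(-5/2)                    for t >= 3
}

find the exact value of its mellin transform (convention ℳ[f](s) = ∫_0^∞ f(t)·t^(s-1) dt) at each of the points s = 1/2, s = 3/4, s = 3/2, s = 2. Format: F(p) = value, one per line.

decompose at 1/2, 2, 3; ℳ[f](s) sums the 4 pieces' integrals
over [0, 1/2), the kernel integral of t enters the sum
segment 1/2 to 2 holds log(t); add its integral
segment [2, 3) carries (t + 3); integrate it
[3, ∞) adds the kernel integral of t**(-5/2)

F(1/2) = sqrt(2)*(-330 + sqrt(2) + 108*log(2) + 144*sqrt(6))/36
F(3/4) = 2**(1/4)*(-436*sqrt(2) + 2*2**(3/4)*3**(1/4) + 65 + log(2**(42 + 84*sqrt(2))) + 180*6**(3/4))/63
F(3/2) = sqrt(2)*(-1139 + 30*sqrt(2) + 270*log(2) + 864*sqrt(6))/180
F(2) = 2*sqrt(3)/3 + 17*log(2)/8 + 207/16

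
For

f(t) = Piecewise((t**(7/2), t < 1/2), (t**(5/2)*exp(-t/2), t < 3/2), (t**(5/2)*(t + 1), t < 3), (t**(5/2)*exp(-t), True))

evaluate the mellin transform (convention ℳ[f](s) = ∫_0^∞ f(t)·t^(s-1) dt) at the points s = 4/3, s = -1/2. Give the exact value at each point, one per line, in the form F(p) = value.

undo the shared t-power: t**(3/2) on [0, 1/2); sqrt(t)*exp(-t/2) on [1/2, 3/2); sqrt(t)*(t + 1) on [3/2, 3); …
remove the shared t-power first: t on [0, 1/2); exp(-t/2) on [1/2, 3/2); t + 1 on [3/2, 3); …
cuts at 1/2, 3/2, 3: linearity sums the 4 kernel integrals
on [0, 1/2) integrate f = t**(7/2) against the kernel
[1/2, 3/2) adds the kernel integral of t**(5/2)*exp(-t/2)
[3/2, 3) adds the kernel integral of t**(5/2)*(t + 1)
for t in [3, ∞): the term is ∫ t**(5/2)*exp(-t)·t^(s-1)

F(4/3) = 2**(1/6)*(-85376*2**(2/3)*uppergamma(23/6, 3/4) - 10287*3**(5/6) + 69 + 5336*2**(5/6)*uppergamma(23/6, 3) + 127008*6**(5/6) + 85376*2**(2/3)*uppergamma(23/6, 1/4))/10672
F(-1/2) = -7*exp(-3/4) + 4*exp(-3) + 5*exp(-1/4) + 271/24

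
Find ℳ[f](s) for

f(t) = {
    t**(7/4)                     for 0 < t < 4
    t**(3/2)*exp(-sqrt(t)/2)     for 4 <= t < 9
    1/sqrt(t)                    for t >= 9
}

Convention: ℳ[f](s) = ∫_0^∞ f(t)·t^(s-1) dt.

2*(24*2**(2*s)*(2*s - 1)*(4*s + 7)*uppergamma(2*s + 3, 1) - 24*2**(2*s)*(2*s - 1)*(4*s + 7)*uppergamma(2*s + 3, 3/2) + 48*2**(2*s + 1/2)*(2*s - 1) - 3**(2*s)*(4*s + 7))/(3*(2*s - 1)*(4*s + 7))
  -7/4 < Re(s) < 1/2

back out the shared t-power: t**(3/4) on [0, 4); sqrt(t)*exp(-sqrt(t)/2) on [4, 9); t**(-3/2) on [9, ∞)
strip the power substitution: t**(3/2) on [0, 2); t*exp(-t/2) on [2, 3); t**(-3) on [3, ∞)
reversing the shared t-power: sqrt(t) on [0, 2); exp(-t/2) on [2, 3); t**(-4) on [3, ∞)
f breaks at 4, 9 into 3 integrals to sum
∫ over [0, 4) of t**(7/4)·t^(s-1) joins the sum
on [4, 9): add ∫ t**(3/2)*exp(-sqrt(t)/2)·t^(s-1) dt
for t in [9, ∞): the term is ∫ 1/sqrt(t)·t^(s-1)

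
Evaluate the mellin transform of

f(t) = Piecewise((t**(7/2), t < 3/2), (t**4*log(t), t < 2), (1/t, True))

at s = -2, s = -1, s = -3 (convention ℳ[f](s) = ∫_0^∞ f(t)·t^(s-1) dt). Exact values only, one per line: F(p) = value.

F(-2) = -9*log(3)/8 - 19/48 + sqrt(6)/2 + 25*log(2)/8
F(-1) = -9*log(3)/8 - 7/18 + 9*sqrt(6)/20 + 91*log(2)/24
F(-3) = -31/64 + log(8*sqrt(6)/9) + sqrt(6)

the shared t-power comes off first: t**(5/2) on [0, 3/2); t**3*log(t) on [3/2, 2); t**(-2) on [2, ∞)
back out the shared t-power: sqrt(t) on [0, 3/2); t*log(t) on [3/2, 2); t**(-4) on [2, ∞)
treat the 3 regions marked off by 3/2, 2 separately and sum
between 0 and 3/2 the integrand is t**(7/2)·t^(s-1)
on [3/2, 2) integrate f = t**4*log(t) against the kernel
piece [2, ∞): integrate 1/t against the kernel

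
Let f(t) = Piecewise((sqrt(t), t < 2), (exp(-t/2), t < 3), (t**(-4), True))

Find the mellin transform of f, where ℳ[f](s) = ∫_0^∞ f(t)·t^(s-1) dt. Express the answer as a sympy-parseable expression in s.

(2**s*(s - 4)*(2*s + 1)*uppergamma(s, 1) - 2**s*(s - 4)*(2*s + 1)*uppergamma(s, 3/2) + 2*2**(s + 1/2)*(s - 4) - 3**s*(2*s + 1)/81)/((s - 4)*(2*s + 1))
  -1/2 < Re(s) < 4

linearity at 2, 3 turns ℳ[f](s) into 3 summed integrals
on [0, 2) integrate f = sqrt(t) against the kernel
over [2, 3), the kernel integral of exp(-t/2) enters the sum
∫ t**(-4)·t^(s-1) over [3, ∞)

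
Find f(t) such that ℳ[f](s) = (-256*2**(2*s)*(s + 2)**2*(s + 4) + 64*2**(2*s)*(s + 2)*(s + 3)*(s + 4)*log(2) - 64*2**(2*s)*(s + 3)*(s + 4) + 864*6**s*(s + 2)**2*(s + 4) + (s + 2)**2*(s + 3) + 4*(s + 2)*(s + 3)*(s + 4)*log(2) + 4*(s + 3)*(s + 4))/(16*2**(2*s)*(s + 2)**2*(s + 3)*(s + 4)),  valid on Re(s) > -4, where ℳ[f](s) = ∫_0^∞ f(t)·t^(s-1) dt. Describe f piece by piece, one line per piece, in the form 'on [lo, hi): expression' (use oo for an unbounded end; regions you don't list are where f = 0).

on [0, 1/4): 16*t**4
on [1/4, 1): 4*t**2*log(2*t)
on [1, 3/2): 16*t**3

back out the common scale on t: t**4 on [0, 1/2); t**2*log(t) on [1/2, 2); 2*t**3 on [2, 3)
reversing the shared t-power: t**2 on [0, 1/2); log(t) on [1/2, 2); 2*t on [2, 3)
cuts at 1/4, 1: linearity sums the 3 kernel integrals
the [0, 1/4) slice contributes ∫ 16*t**4·t^(s-1) dt
on [1/4, 1): add ∫ 4*t**2*log(2*t)·t^(s-1) dt
the [1, 3/2) slice contributes ∫ 16*t**3·t^(s-1) dt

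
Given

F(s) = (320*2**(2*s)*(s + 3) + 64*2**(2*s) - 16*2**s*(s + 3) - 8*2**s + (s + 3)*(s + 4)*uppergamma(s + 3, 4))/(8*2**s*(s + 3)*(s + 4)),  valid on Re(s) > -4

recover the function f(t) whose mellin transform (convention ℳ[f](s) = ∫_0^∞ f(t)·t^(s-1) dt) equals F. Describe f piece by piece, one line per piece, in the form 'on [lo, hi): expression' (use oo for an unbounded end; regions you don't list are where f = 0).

on [0, 1): t**4
on [1, 2): t**3*(2*t + 1)
on [2, oo): t**3*exp(-2*t)

undo the shared t-power: t**2 on [0, 1); t*(2*t + 1) on [1, 2); t*exp(-2*t) on [2, ∞)
remove the shared t-power first: t on [0, 1); 2*t + 1 on [1, 2); exp(-2*t) on [2, ∞)
breakpoints 1, 2: one integral from each of the 3 segments
piece [0, 1): integrate t**4 against the kernel
piece [1, 2): integrate t**3*(2*t + 1) against the kernel
over [2, ∞), the kernel integral of t**3*exp(-2*t) enters the sum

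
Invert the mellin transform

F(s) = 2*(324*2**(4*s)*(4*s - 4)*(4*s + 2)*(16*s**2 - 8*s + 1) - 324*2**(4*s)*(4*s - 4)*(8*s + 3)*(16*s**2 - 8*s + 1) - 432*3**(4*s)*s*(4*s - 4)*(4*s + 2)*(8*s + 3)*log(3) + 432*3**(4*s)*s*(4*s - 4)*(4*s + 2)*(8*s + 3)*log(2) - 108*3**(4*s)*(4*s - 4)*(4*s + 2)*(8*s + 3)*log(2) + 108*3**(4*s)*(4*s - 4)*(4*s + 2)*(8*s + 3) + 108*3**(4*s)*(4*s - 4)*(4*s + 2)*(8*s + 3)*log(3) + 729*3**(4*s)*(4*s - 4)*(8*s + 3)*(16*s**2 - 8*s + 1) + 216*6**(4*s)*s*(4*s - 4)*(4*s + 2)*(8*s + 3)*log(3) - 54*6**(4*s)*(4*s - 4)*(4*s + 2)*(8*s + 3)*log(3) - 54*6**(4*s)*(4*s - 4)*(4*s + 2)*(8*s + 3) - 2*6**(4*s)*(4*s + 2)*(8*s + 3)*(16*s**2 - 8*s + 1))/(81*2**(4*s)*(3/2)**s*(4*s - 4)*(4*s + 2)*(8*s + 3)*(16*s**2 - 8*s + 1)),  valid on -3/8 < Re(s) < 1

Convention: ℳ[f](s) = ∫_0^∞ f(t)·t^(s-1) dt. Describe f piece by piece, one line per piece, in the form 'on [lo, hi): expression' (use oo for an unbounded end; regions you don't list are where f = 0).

on [0, 2/3): 2**(5/8)*3**(3/8)*t**(3/8)/2
on [2/3, 27/8): sqrt(6)*sqrt(t)
on [27/8, 54): 2**(1/4)*3**(3/4)*log(2**(3/4)*3**(1/4)*t**(1/4)/2)/(3*t**(1/4))
on [54, oo): 2/(3*t)

the common scale on t comes off first: t**(3/8) on [0, 1); 2*sqrt(t) on [1, 81/16); log(t**(1/4))/t**(1/4) on [81/16, 81); …
peel off the power substitution: t**(3/4) on [0, 1); 2*t on [1, 9/4); log(sqrt(t))/sqrt(t) on [9/4, 9); …
undo the power substitution: t**(3/2) on [0, 1); 2*t**2 on [1, 3/2); log(t)/t on [3/2, 3); …
cuts at 2/3, 27/8, 54: linearity sums the 4 kernel integrals
∫ 2**(5/8)*3**(3/8)*t**(3/8)/2·t^(s-1) over [0, 2/3)
∫ sqrt(6)*sqrt(t)·t^(s-1) over [2/3, 27/8)
segment 27/8 to 54 holds 2**(1/4)*3**(3/4)*log(2**(3/4)*3**(1/4)*t**(1/4)/2)/(3*t**(1/4)); add its integral
∫ 2/(3*t)·t^(s-1) over [54, ∞)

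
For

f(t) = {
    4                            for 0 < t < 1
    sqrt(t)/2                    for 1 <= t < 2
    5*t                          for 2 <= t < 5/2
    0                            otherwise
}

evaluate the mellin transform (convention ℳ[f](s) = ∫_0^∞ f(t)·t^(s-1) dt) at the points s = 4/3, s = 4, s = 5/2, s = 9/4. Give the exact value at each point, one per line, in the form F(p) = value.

decompose at 1, 2; ℳ[f](s) sums the 3 pieces' integrals
over [0, 1), the kernel integral of 4 enters the sum
segment 1 to 2 holds sqrt(t)/2; add its integral
segment [2, 5/2) carries 5*t; integrate it

F(4/3) = -60*2**(1/3)/7 + 6*2**(5/6)/11 + 30/11 + 375*2**(2/3)*5**(1/3)/56
F(4) = 16*sqrt(2)/9 + 19165/288
F(5/2) = -80*sqrt(2)/7 + 83/30 + 625*sqrt(10)/56
F(9/4) = -160*2**(1/4)/13 + 8*2**(3/4)/11 + 158/99 + 625*2**(3/4)*5**(1/4)/52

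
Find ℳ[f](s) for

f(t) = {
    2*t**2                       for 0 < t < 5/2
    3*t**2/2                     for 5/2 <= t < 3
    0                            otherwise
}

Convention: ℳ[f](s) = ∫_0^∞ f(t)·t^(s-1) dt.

integrate the 2 segments split at 5/2, then add the results
over [0, 5/2), the kernel integral of 2*t**2 enters the sum
segment 5/2 to 3 holds 3*t**2/2; add its integral

(108*3**s + 25*(5/2)**s)/(8*(s + 2))
  Re(s) > -2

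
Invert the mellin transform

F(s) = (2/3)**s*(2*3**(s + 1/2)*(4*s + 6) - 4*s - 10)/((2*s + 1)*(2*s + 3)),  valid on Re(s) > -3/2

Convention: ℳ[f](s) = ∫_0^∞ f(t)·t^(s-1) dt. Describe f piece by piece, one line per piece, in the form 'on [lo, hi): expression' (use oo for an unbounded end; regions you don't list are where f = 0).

peel off the common scale on t: t**(3/2) on [0, 1); 2*sqrt(t) on [1, 3)
integrate the 2 segments split at 2/3, then add the results
segment 0 to 2/3 holds 3*sqrt(6)*t**(3/2)/4; add its integral
between 2/3 and 2 the integrand is sqrt(6)*sqrt(t)·t^(s-1)

on [0, 2/3): 3*sqrt(6)*t**(3/2)/4
on [2/3, 2): sqrt(6)*sqrt(t)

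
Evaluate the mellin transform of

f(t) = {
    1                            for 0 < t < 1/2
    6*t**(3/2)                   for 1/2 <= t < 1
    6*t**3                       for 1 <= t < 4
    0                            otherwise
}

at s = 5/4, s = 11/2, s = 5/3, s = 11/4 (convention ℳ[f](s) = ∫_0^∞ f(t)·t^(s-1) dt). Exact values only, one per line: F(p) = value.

f breaks at 1/2, 1 into 3 integrals to sum
for t in [0, 1/2): the term is ∫ 1·t^(s-1)
on [1/2, 1): add ∫ 6*t**(3/2)·t^(s-1) dt
piece [1, 4): integrate 6*t**3 against the kernel

F(5/4) = -3*2**(1/4)/11 + 2**(3/4)/5 + 144/187 + 6144*sqrt(2)/17
F(11/2) = sqrt(2)/352 + 704644173/7616
F(5/3) = -9*2**(5/6)/76 + 81/133 + 92181*2**(1/3)/140
F(11/4) = -3*2**(3/4)/68 + 2**(1/4)/22 + 144/391 + 49152*sqrt(2)/23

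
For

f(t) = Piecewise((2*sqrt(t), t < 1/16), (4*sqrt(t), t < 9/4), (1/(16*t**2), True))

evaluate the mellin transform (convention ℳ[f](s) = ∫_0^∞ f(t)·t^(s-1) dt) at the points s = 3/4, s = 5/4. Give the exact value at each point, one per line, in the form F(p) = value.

the power substitution comes off first: 2*t on [0, 1/4); 4*t on [1/4, 3/2); 1/(16*t**4) on [3/2, ∞)
strip the common scale on t: t on [0, 1/2); 2*t on [1/2, 3); t**(-4) on [3, ∞)
along the cuts 1/16, 9/4, ℳ[f](s) splits into 3 integrals
segment [0, 1/16) carries 2*sqrt(t); integrate it
between 1/16 and 9/4 the integrand is 4*sqrt(t)·t^(s-1)
[9/4, ∞) adds the kernel integral of 1/(16*t**2)

F(3/4) = -1/20 + 487*sqrt(6)/135
F(5/4) = -1/112 + 1465*sqrt(6)/378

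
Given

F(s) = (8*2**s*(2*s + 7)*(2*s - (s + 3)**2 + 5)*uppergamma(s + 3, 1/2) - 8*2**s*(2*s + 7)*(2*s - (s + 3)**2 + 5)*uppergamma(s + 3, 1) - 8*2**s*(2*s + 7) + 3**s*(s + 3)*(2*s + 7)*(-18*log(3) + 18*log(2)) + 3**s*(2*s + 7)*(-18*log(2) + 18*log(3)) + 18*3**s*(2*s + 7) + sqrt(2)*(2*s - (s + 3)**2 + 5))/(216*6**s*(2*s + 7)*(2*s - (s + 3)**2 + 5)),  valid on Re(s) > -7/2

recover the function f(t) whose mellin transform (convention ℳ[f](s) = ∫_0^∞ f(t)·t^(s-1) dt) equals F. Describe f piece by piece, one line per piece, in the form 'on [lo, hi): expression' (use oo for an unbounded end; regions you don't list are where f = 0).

invert the shared t-power to get sqrt(3)*t**(5/2) on [0, 1/6); t**2*exp(-3*t) on [1/6, 1/3); t*log(3*t)/3 on [1/3, 1/2)
the shared t-power comes off first: sqrt(3)*sqrt(t) on [0, 1/6); exp(-3*t) on [1/6, 1/3); log(3*t)/(3*t) on [1/3, 1/2)
the common scale on t comes off first: sqrt(t) on [0, 1/2); exp(-t) on [1/2, 1); log(t)/t on [1, 3/2)
cuts at 1/6, 1/3: linearity sums the 3 kernel integrals
piece [0, 1/6): integrate sqrt(3)*t**(7/2) against the kernel
between 1/6 and 1/3 the integrand is t**3*exp(-3*t)·t^(s-1)
∫ over [1/3, 1/2) of t**2*log(3*t)/3·t^(s-1) joins the sum

on [0, 1/6): sqrt(3)*t**(7/2)
on [1/6, 1/3): t**3*exp(-3*t)
on [1/3, 1/2): t**2*log(3*t)/3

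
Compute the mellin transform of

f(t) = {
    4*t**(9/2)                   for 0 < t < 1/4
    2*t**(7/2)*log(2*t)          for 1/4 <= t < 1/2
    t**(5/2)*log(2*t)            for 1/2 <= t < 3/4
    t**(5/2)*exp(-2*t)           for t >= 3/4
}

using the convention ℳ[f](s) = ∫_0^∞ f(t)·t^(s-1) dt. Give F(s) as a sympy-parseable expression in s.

peel off the shared t-power: 4*t**4 on [0, 1/4); 2*t**3*log(2*t) on [1/4, 1/2); t**2*log(2*t) on [1/2, 3/4); …
peel off the shared t-power: 4*t**2 on [0, 1/4); 2*t*log(2*t) on [1/4, 1/2); log(2*t) on [1/2, 3/4); …
back out the common scale on t: t**2 on [0, 1/2); t*log(t) on [1/2, 1); log(t) on [1, 3/2); …
cuts at 1/4, 1/2, 3/4: linearity sums the 4 kernel integrals
on [0, 1/4) integrate f = 4*t**(9/2) against the kernel
for t in [1/4, 1/2): the term is ∫ 2*t**(7/2)*log(2*t)·t^(s-1)
on [1/2, 3/4) integrate f = t**(5/2)*log(2*t) against the kernel
on [3/4, ∞) integrate f = t**(5/2)*exp(-2*t) against the kernel

2**(-2*s - 6)*(2**(s + 7/2)*(2*s + 5)**2*(2*s + 9)*(8*s + (2*s + 5)**2 + 24)*uppergamma(s + 5/2, 3/2) + 2**(s + 11/2)*(-2*s - 9)*(2*s + 5)**2 + 2**(s + 11/2)*(2*s + 9)*(8*s + (2*s + 5)**2 + 24) + 3**(s + 1/2)*(2*s + 5)*(2*s + 9)*(-36*log(2) + 36*log(3))*(8*s + (2*s + 5)**2 + 24) - 8*3**(s + 5/2)*(2*s + 9)*(8*s + (2*s + 5)**2 + 24) + (2*s + 5)**3*(2*s + 9)*log(4) + 4*(2*s + 5)**2*(2*s + 9)*log(2) + (2*s + 5)**2*(8*s + 36) + (2*s + 5)**2*(8*s + (2*s + 5)**2 + 24))/((2*s + 5)**2*(2*s + 9)*(8*s + (2*s + 5)**2 + 24))
  Re(s) > -9/2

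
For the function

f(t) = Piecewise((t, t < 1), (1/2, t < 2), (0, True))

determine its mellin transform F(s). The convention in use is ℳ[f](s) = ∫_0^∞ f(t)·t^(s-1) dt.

decompose at 1; ℳ[f](s) sums the 2 pieces' integrals
segment [0, 1) carries t; integrate it
on [1, 2) integrate f = 1/2 against the kernel

(2**s*(s + 1) + s - 1)/(2*s*(s + 1))
  Re(s) > -1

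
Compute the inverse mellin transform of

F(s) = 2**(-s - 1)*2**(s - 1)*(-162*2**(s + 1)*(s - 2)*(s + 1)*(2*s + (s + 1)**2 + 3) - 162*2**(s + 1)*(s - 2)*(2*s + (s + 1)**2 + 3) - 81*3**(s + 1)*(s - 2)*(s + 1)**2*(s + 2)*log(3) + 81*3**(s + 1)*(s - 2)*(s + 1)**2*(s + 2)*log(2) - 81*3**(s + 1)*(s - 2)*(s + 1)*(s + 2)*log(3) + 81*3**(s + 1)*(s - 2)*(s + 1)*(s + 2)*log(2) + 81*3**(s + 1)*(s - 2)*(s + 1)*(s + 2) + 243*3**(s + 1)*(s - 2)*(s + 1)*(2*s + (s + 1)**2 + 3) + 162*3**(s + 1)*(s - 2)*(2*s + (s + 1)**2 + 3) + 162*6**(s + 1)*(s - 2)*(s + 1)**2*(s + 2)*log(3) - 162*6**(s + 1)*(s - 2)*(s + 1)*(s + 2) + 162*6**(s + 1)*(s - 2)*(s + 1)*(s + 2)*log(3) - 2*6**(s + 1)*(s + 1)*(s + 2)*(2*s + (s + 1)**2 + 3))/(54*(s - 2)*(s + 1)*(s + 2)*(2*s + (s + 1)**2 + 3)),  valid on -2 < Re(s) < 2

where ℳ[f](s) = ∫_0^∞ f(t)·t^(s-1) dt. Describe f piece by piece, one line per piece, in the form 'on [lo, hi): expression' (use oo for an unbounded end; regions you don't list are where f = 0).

back out the shared t-power: t**3/8 on [0, 2); t**2*(t/2 + 3)/4 on [2, 3); t**3*log(t/2)/8 on [3, 6); …
reversing the common scale on t: t**3 on [0, 1); t**2*(t + 3) on [1, 3/2); t**3*log(t) on [3/2, 3); …
undo the shared t-power: t on [0, 1); t + 3 on [1, 3/2); t*log(t) on [3/2, 3); …
cuts at 2, 3, 6: linearity sums the 4 kernel integrals
segment [0, 2) carries t**2/8; integrate it
∫ t*(t/2 + 3)/4·t^(s-1) over [2, 3)
for t in [3, 6): the term is ∫ t**2*log(t/2)/8·t^(s-1)
∫ 2/t**2·t^(s-1) over [6, ∞)

on [0, 2): t**2/8
on [2, 3): t*(t/2 + 3)/4
on [3, 6): t**2*log(t/2)/8
on [6, oo): 2/t**2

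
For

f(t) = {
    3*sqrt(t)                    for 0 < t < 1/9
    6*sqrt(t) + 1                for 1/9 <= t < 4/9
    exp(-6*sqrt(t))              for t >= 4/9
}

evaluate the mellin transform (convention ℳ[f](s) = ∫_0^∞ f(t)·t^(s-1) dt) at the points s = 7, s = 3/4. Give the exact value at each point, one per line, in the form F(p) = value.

peel off the power substitution: 3*t on [0, 1/3); 6*t + 1 on [1/3, 2/3); exp(-6*t) on [2/3, ∞)
peel off the common scale on t: t on [0, 1); 2*t + 1 on [1, 2); exp(-2*t) on [2, ∞)
f breaks at 1/9, 4/9 into 3 integrals to sum
segment [0, 1/9) carries 3*sqrt(t); integrate it
∫ over [1/9, 4/9) of (6*sqrt(t) + 1)·t^(s-1) joins the sum
piece [4/9, ∞): integrate exp(-6*sqrt(t)) against the kernel

F(7) = 77549/33480783 + 331990103*exp(-4)/38263752
F(3/4) = -32*sqrt(3)/135 + sqrt(6)*sqrt(pi)*erfc(2)/36 + sqrt(6)*exp(-4)/9 + 136*sqrt(6)/135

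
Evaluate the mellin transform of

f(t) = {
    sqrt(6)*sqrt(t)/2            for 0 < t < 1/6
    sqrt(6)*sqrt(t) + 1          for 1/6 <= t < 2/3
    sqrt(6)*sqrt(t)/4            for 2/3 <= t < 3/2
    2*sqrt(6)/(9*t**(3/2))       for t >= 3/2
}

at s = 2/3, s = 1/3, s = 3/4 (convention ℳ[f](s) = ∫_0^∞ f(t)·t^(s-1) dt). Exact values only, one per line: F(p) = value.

F(2/3) = 6**(1/3)*(-405 + 629*3**(1/3) + 1170*2**(1/3))/1260
F(1/3) = 6**(2/3)*(-2268 + 727*3**(2/3) + 3024*2**(2/3))/3780
F(3/4) = 6**(1/4)*(-234 + 403*sqrt(3) + 684*sqrt(2))/810

reversing the common scale on t: sqrt(t) on [0, 1/4); 2*sqrt(t) + 1 on [1/4, 1); sqrt(t)/2 on [1, 9/4); …
strip the power substitution: t on [0, 1/2); 2*t + 1 on [1/2, 1); t/2 on [1, 3/2); …
breakpoints 1/6, 2/3, 3/2: one integral from each of the 4 segments
for t in [0, 1/6): the term is ∫ sqrt(6)*sqrt(t)/2·t^(s-1)
on [1/6, 2/3): add ∫ (sqrt(6)*sqrt(t) + 1)·t^(s-1) dt
piece [2/3, 3/2): integrate sqrt(6)*sqrt(t)/4 against the kernel
the [3/2, ∞) slice contributes ∫ 2*sqrt(6)/(9*t**(3/2))·t^(s-1) dt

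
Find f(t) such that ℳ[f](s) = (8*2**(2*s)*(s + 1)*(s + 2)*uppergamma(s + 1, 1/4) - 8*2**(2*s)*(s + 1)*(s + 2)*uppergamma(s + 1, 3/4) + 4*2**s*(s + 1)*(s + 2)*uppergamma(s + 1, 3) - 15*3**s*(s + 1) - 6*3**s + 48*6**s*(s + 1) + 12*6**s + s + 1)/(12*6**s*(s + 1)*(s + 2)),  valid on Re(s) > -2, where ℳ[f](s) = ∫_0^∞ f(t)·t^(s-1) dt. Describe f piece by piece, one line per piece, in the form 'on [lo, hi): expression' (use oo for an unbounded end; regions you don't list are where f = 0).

on [0, 1/6): 3*t**2
on [1/6, 1/2): t*exp(-3*t/2)
on [1/2, 1): t*(3*t + 1)
on [1, oo): t*exp(-3*t)

invert the shared t-power to get 3*t**3 on [0, 1/6); t**2*exp(-3*t/2) on [1/6, 1/2); t**2*(3*t + 1) on [1/2, 1); …
remove the shared t-power first: 3*t on [0, 1/6); exp(-3*t/2) on [1/6, 1/2); 3*t + 1 on [1/2, 1); …
invert the common scale on t to get t on [0, 1/2); exp(-t/2) on [1/2, 3/2); t + 1 on [3/2, 3); …
slice at 1/6, 1/2, 1, transform all 4 pieces, and sum them
between 0 and 1/6 the integrand is 3*t**2·t^(s-1)
over [1/6, 1/2), the kernel integral of t*exp(-3*t/2) enters the sum
over [1/2, 1), the kernel integral of t*(3*t + 1) enters the sum
piece [1, ∞): integrate t*exp(-3*t) against the kernel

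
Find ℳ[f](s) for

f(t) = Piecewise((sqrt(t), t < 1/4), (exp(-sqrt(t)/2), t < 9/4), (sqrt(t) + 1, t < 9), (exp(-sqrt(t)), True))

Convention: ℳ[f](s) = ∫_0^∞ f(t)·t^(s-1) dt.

(2**(2*s + 1)*s*(2*s + 1)*uppergamma(2*s, 3) + 2**(4*s + 1)*s*(2*s + 1)*uppergamma(2*s, 1/4) - 2**(4*s + 1)*s*(2*s + 1)*uppergamma(2*s, 3/4) + 8*36**s*s + 36**s - 5*9**s*s - 9**s + s)/(4**s*s*(2*s + 1))
  Re(s) > -1/2

peel off the power substitution: t on [0, 1/2); exp(-t/2) on [1/2, 3/2); t + 1 on [3/2, 3); …
integrate the 4 segments split at 1/4, 9/4, 9, then add the results
over [0, 1/4), the kernel integral of sqrt(t) enters the sum
∫ exp(-sqrt(t)/2)·t^(s-1) over [1/4, 9/4)
[9/4, 9) adds the kernel integral of (sqrt(t) + 1)
over [9, ∞), the kernel integral of exp(-sqrt(t)) enters the sum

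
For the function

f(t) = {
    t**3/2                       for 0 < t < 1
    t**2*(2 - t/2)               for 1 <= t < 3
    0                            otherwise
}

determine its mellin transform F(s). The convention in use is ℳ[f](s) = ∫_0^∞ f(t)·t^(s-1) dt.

(9*3**s*(s + 2)/2 + 18*3**s - s - 4)/((s + 2)*(s + 3))
  Re(s) > -3

the shared t-power comes off first: t/2 on [0, 1); 2 - t/2 on [1, 3)
strip the common scale on t: t on [0, 1/2); 2 - t on [1/2, 3/2)
the 2 pieces separated at 1 each add one integral
for t in [0, 1): the term is ∫ t**3/2·t^(s-1)
[1, 3) adds the kernel integral of t**2*(2 - t/2)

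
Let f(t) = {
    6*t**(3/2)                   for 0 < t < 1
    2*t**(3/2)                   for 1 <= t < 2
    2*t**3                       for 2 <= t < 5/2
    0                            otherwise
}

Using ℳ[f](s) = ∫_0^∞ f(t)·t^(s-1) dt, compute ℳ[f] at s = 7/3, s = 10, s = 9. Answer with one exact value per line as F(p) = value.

F(7/3) = -12*2**(1/3) + 24/23 + 96*2**(5/6)/23 + 9375*2**(2/3)*5**(1/3)/512
F(10) = 8192*sqrt(2)/23 + 26533093987/1224704
F(9) = 4096*sqrt(2)/21 + 1591609399/172032

the 3 pieces separated at 1, 2 each add one integral
between 0 and 1 the integrand is 6*t**(3/2)·t^(s-1)
[1, 2) adds the kernel integral of 2*t**(3/2)
over [2, 5/2), the kernel integral of 2*t**3 enters the sum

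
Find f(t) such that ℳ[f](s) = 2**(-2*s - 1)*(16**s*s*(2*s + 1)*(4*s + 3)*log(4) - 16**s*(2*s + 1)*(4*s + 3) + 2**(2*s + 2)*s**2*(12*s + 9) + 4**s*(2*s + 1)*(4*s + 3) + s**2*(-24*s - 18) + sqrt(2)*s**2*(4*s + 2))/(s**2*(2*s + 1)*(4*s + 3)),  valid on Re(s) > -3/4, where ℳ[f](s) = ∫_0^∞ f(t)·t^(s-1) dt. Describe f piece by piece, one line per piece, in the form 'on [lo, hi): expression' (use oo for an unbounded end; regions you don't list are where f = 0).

on [0, 1/4): t**(3/4)
on [1/4, 1): 3*sqrt(t)
on [1, 4): log(sqrt(t))

undo the power substitution: t**(3/2) on [0, 1/2); 3*t on [1/2, 1); log(t) on [1, 2)
decompose at 1/4, 1; ℳ[f](s) sums the 3 pieces' integrals
∫ t**(3/4)·t^(s-1) over [0, 1/4)
for t in [1/4, 1): the term is ∫ 3*sqrt(t)·t^(s-1)
over [1, 4), the kernel integral of log(sqrt(t)) enters the sum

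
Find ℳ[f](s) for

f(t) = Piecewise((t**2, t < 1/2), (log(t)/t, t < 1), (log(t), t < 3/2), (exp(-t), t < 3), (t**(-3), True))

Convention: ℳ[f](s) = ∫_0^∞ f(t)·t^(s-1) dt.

summing 5 kernel integrals split by 1/2, 1, 3/2, 3 yields ℳ[f](s)
on [0, 1/2): add ∫ t**2·t^(s-1) dt
the [1/2, 1) slice contributes ∫ log(t)/t·t^(s-1) dt
for t in [1, 3/2): the term is ∫ log(t)·t^(s-1)
∫ exp(-t)·t^(s-1) over [3/2, 3)
[3, ∞) adds the kernel integral of t**(-3)

(108*2**s*s**2*(s - 3)*(s + 2)*(s**2 - 2*s + 1)*uppergamma(s, 3/2) - 108*2**s*s**2*(s - 3)*(s + 2)*(s**2 - 2*s + 1)*uppergamma(s, 3) - 108*2**s*s**2*(s - 3)*(s + 2) + 108*2**s*(s - 3)*(s + 2)*(s**2 - 2*s + 1) - 108*3**s*s*(s - 3)*(s + 2)*(s**2 - 2*s + 1)*log(2) + 108*3**s*s*(s - 3)*(s + 2)*(s**2 - 2*s + 1)*log(3) - 108*3**s*(s - 3)*(s + 2)*(s**2 - 2*s + 1) - 4*6**s*s**2*(s + 2)*(s**2 - 2*s + 1) + 216*s**3*(s - 3)*(s + 2)*log(2) - 216*s**2*(s - 3)*(s + 2)*log(2) + 216*s**2*(s - 3)*(s + 2) + 27*s**2*(s - 3)*(s**2 - 2*s + 1))/(108*2**s*s**2*(s - 3)*(s + 2)*(s**2 - 2*s + 1))
  -2 < Re(s) < 3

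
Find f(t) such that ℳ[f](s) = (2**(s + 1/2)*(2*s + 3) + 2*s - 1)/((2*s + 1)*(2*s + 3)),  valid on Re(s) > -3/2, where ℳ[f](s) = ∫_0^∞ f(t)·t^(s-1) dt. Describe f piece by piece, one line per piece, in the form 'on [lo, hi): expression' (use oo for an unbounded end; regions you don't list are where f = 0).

reversing the shared t-power: t on [0, 1); 1/2 on [1, 2)
slice at 1, transform all 2 pieces, and sum them
∫ over [0, 1) of t**(3/2)·t^(s-1) joins the sum
[1, 2) adds the kernel integral of sqrt(t)/2

on [0, 1): t**(3/2)
on [1, 2): sqrt(t)/2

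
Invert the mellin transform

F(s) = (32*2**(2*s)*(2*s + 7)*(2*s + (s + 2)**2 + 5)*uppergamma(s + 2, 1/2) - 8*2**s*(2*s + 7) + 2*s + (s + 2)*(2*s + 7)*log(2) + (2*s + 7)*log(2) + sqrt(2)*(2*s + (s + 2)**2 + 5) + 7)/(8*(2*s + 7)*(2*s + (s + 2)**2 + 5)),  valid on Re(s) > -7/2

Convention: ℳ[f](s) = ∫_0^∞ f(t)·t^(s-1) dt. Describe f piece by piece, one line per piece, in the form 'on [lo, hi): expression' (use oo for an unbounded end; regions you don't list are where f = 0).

on [0, 1): sqrt(2)*t**(7/2)/16
on [1, 2): t**3*log(t/2)/8
on [2, oo): t**2*exp(-t/4)/4

the common scale on t comes off first: t**(7/2) on [0, 1/2); t**3*log(t) on [1/2, 1); t**2*exp(-t/2) on [1, ∞)
reversing the shared t-power: t**(3/2) on [0, 1/2); t*log(t) on [1/2, 1); exp(-t/2) on [1, ∞)
f breaks at 1, 2 into 3 integrals to sum
over [0, 1), the kernel integral of sqrt(2)*t**(7/2)/16 enters the sum
∫ t**3*log(t/2)/8·t^(s-1) over [1, 2)
for t in [2, ∞): the term is ∫ t**2*exp(-t/4)/4·t^(s-1)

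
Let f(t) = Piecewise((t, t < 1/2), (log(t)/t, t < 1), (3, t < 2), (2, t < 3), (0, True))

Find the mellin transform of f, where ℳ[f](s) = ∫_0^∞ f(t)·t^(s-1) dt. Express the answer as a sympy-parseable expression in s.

(2*2**(2*s)*(s + 1)*(s**2 - 2*s + 1) - 2*2**s*s*(s + 1) - 6*2**s*(s + 1)*(s**2 - 2*s + 1) + 4*6**s*(s + 1)*(s**2 - 2*s + 1) + 4*s**2*(s + 1)*log(2) - 4*s*(s + 1)*log(2) + 4*s*(s + 1) + s*(s**2 - 2*s + 1))/(2*2**s*s*(s + 1)*(s**2 - 2*s + 1))
  Re(s) > -1

integrate the 4 segments split at 1/2, 1, 2, then add the results
on [0, 1/2) integrate f = t against the kernel
on [1/2, 1): add ∫ log(t)/t·t^(s-1) dt
segment 1 to 2 holds 3; add its integral
piece [2, 3): integrate 2 against the kernel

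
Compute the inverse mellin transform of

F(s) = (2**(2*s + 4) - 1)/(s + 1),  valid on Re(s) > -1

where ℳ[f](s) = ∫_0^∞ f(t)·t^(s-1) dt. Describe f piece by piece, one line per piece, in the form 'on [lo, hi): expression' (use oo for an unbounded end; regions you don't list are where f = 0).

on [0, 1): 3*t
on [1, 4): 4*t

treat the 2 regions marked off by 1 separately and sum
piece [0, 1): integrate 3*t against the kernel
between 1 and 4 the integrand is 4*t·t^(s-1)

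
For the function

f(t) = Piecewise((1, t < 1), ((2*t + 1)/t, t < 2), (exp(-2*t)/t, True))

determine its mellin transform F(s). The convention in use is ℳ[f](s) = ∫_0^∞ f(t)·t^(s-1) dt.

(4*2**s*(1 - s) - 2*2**s + 5*4**s*(s - 1) + 4**s + 4*s*(s - 1)*uppergamma(s - 1, 4))/(2*2**s*s*(s - 1))
  Re(s) > 0

the shared t-power comes off first: t on [0, 1); 2*t + 1 on [1, 2); exp(-2*t) on [2, ∞)
summing 3 kernel integrals split by 1, 2 yields ℳ[f](s)
over [0, 1), the kernel integral of 1 enters the sum
for t in [1, 2): the term is ∫ (2*t + 1)/t·t^(s-1)
∫ over [2, ∞) of exp(-2*t)/t·t^(s-1) joins the sum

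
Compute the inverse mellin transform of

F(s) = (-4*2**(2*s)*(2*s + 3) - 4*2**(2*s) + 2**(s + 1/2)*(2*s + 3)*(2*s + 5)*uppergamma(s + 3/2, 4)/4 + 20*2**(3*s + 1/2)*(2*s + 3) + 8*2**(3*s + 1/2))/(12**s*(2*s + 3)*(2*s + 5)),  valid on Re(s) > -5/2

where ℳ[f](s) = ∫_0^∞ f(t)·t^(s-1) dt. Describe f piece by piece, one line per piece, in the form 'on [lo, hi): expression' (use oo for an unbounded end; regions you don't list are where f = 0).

back out the common scale on t: t**(5/2) on [0, 1); t**(3/2)*(2*t + 1) on [1, 2); t**(3/2)*exp(-2*t) on [2, ∞)
invert the shared t-power to get t**(3/2) on [0, 1); sqrt(t)*(2*t + 1) on [1, 2); sqrt(t)*exp(-2*t) on [2, ∞)
the shared t-power comes off first: t on [0, 1); 2*t + 1 on [1, 2); exp(-2*t) on [2, ∞)
summing 3 kernel integrals split by 1/3, 2/3 yields ℳ[f](s)
over [0, 1/3), the kernel integral of 9*sqrt(3)*t**(5/2) enters the sum
piece [1/3, 2/3): integrate 3*sqrt(3)*t**(3/2)*(6*t + 1) against the kernel
piece [2/3, ∞): integrate 3*sqrt(3)*t**(3/2)*exp(-6*t) against the kernel

on [0, 1/3): 9*sqrt(3)*t**(5/2)
on [1/3, 2/3): 3*sqrt(3)*t**(3/2)*(6*t + 1)
on [2/3, oo): 3*sqrt(3)*t**(3/2)*exp(-6*t)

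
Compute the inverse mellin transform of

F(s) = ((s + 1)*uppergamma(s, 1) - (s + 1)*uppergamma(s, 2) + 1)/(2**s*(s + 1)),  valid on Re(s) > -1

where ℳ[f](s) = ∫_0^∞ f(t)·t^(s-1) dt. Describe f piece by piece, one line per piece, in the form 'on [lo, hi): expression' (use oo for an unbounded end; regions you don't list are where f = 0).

on [0, 1/2): 2*t
on [1/2, 1): exp(-2*t)

undo the common scale on t: t on [0, 1); exp(-t) on [1, 2)
linearity at 1/2 turns ℳ[f](s) into 2 summed integrals
on [0, 1/2) integrate f = 2*t against the kernel
the [1/2, 1) slice contributes ∫ exp(-2*t)·t^(s-1) dt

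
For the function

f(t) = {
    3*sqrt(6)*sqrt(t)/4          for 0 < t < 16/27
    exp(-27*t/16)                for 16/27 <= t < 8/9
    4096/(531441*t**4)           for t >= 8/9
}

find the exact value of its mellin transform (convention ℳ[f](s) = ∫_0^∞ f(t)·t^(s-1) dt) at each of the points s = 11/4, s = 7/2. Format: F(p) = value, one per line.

remove the common scale on t first: 3*sqrt(t)/2 on [0, 8/9); exp(-9*t/8) on [8/9, 4/3); 256/(6561*t**4) on [4/3, ∞)
invert the common scale on t to get sqrt(6)*sqrt(t)/2 on [0, 4/3); exp(-3*t/4) on [4/3, 2); 16/(81*t**4) on [2, ∞)
reversing the common scale on t: sqrt(t) on [0, 2); exp(-t/2) on [2, 3); t**(-4) on [3, ∞)
decompose at 16/27, 8/9; ℳ[f](s) sums the 3 pieces' integrals
the [0, 16/27) slice contributes ∫ 3*sqrt(6)*sqrt(t)/4·t^(s-1) dt
on [16/27, 8/9): add ∫ exp(-27*t/16)·t^(s-1) dt
segment [8/9, ∞) carries 4096/(531441*t**4); integrate it

F(11/4) = -2048*3**(3/4)*uppergamma(11/4, 3/2)/19683 + 1024*2**(1/4)*sqrt(3)/295245 + 8192*sqrt(2)*3**(3/4)/255879 + 2048*3**(3/4)*uppergamma(11/4, 1)/19683
F(7/2) = -26624*sqrt(2)*exp(-3/2)/19683 - 10240*sqrt(3)*sqrt(pi)*erfc(sqrt(6)/2)/59049 + 2048*sqrt(2)/177147 + 4096*sqrt(6)/177147 + 10240*sqrt(3)*sqrt(pi)*erfc(1)/59049 + 118784*sqrt(3)*exp(-1)/177147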